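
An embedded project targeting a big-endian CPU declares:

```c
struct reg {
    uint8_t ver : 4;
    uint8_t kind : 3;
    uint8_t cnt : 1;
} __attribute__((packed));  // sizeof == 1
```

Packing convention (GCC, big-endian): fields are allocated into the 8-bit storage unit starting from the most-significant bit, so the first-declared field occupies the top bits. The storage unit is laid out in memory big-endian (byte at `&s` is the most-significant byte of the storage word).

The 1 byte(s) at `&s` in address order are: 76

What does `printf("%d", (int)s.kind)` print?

3

[0]=0x76 (big-endian) → word 0x76
ver [4+:4] = (word>>4) & 0xf = 7
kind [1+:3] = (word>>1) & 0x7 = 3  ←
cnt [0+:1] = (word>>0) & 0x1 = 0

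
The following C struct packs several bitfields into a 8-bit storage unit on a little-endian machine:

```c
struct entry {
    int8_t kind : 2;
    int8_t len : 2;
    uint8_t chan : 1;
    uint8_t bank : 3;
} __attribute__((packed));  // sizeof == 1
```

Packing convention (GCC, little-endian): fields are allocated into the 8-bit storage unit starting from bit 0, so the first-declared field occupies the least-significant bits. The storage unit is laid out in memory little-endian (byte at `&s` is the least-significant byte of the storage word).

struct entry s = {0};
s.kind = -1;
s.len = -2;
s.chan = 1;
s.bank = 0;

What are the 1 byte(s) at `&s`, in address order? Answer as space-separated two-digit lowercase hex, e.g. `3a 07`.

[0+:2] kind=-1 & 0x3 = 0x3; word=0x03
[2+:2] len=-2 & 0x3 = 0x2; word=0x0b
[4+:1] chan=1 & 0x1 = 0x1; word=0x1b
[5+:3] bank=0 & 0x7 = 0x0; word=0x1b
word = 0x1b → little-endian bytes:
  [0]=0x1b

1b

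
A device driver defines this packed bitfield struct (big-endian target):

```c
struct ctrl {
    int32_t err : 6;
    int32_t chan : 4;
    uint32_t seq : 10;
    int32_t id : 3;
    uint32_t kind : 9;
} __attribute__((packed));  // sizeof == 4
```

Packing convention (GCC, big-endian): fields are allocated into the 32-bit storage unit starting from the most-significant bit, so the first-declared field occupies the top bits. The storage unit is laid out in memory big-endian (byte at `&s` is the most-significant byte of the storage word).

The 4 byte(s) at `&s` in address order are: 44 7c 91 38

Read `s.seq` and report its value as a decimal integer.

[0]=0x44 [1]=0x7c [2]=0x91 [3]=0x38 (big-endian) → word 0x447c9138
err:6 @ bit 26 → (0x447c9138>>26)&0x3f = 0x11
chan:4 @ bit 22 → (0x447c9138>>22)&0xf = 0x1
seq:10 @ bit 12 → (0x447c9138>>12)&0x3ff = 0x3c9  ←
id:3 @ bit 9 → (0x447c9138>>9)&0x7 = 0x0
kind:9 @ bit 0 → (0x447c9138>>0)&0x1ff = 0x138

969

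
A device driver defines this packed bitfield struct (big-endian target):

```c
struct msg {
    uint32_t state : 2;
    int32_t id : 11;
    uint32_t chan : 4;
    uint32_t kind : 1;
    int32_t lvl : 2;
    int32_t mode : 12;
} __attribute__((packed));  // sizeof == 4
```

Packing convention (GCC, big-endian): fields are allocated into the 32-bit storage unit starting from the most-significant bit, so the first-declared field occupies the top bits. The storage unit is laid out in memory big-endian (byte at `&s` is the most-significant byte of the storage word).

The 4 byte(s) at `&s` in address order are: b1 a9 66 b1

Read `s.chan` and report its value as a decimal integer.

2

[0]=0xb1 [1]=0xa9 [2]=0x66 [3]=0xb1 (big-endian) → word 0xb1a966b1
state:2 @ bit 30 → (0xb1a966b1>>30)&0x3 = 0x2
id:11 @ bit 19 → (0xb1a966b1>>19)&0x7ff = 0x635
chan:4 @ bit 15 → (0xb1a966b1>>15)&0xf = 0x2  ←
kind:1 @ bit 14 → (0xb1a966b1>>14)&0x1 = 0x1
lvl:2 @ bit 12 → (0xb1a966b1>>12)&0x3 = 0x2
mode:12 @ bit 0 → (0xb1a966b1>>0)&0xfff = 0x6b1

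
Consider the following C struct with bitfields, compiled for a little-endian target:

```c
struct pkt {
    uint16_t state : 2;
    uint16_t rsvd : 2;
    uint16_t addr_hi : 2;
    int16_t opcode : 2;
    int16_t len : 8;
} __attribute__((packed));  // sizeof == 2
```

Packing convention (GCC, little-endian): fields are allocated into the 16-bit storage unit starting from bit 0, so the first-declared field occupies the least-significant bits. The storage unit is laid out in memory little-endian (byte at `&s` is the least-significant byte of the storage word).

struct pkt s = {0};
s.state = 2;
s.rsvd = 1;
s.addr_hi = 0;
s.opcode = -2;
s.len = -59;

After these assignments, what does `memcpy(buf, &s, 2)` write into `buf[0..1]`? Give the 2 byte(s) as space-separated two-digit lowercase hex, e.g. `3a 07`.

state:2 = 2 → 0x2 << 0 → word 0x0002
rsvd:2 = 1 → 0x1 << 2 → word 0x0006
addr_hi:2 = 0 → 0x0 << 4 → word 0x0006
opcode:2 = -2 → 0x2 << 6 → word 0x0086
len:8 = -59 → 0xc5 << 8 → word 0xc586
word = 0xc586 → little-endian bytes:
  [0]=0x86  [1]=0xc5

86 c5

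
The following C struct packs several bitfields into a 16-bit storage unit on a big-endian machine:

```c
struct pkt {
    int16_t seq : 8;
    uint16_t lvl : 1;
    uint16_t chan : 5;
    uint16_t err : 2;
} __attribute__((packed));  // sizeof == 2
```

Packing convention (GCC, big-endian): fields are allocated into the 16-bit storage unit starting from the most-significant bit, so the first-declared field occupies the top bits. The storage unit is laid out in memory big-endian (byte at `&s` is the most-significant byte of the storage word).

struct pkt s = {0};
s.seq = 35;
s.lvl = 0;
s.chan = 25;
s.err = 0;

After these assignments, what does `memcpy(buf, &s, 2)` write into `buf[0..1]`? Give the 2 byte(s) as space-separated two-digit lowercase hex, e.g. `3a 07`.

seq (8b) val=35 bits=0x23 at bit 8: 0x2300
lvl (1b) val=0 bits=0x0 at bit 7: 0x2300
chan (5b) val=25 bits=0x19 at bit 2: 0x2364
err (2b) val=0 bits=0x0 at bit 0: 0x2364
word = 0x2364 → big-endian bytes:
  [0]=0x23  [1]=0x64

23 64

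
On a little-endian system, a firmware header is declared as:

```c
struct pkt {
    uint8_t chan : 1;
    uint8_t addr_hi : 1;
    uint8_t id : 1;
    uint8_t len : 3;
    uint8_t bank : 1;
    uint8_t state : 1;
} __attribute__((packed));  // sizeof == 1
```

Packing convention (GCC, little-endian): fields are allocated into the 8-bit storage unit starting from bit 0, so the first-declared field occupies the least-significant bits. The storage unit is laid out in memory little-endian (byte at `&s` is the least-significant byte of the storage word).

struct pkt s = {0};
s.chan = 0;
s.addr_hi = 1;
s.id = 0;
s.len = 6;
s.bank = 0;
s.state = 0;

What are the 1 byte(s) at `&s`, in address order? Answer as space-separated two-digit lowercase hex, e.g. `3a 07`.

chan (1b) val=0 bits=0x0 at bit 0: 0x00
addr_hi (1b) val=1 bits=0x1 at bit 1: 0x02
id (1b) val=0 bits=0x0 at bit 2: 0x02
len (3b) val=6 bits=0x6 at bit 3: 0x32
bank (1b) val=0 bits=0x0 at bit 6: 0x32
state (1b) val=0 bits=0x0 at bit 7: 0x32
word = 0x32 → little-endian bytes:
  [0]=0x32

32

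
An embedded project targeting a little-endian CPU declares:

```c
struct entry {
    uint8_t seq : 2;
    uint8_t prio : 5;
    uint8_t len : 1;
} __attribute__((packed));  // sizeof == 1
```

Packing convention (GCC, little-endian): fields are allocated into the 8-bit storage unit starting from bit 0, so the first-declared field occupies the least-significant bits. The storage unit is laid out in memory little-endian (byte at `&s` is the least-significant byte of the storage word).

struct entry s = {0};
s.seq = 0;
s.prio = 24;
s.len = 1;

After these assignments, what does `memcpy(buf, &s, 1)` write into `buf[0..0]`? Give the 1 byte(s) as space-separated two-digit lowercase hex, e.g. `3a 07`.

e0

[0+:2] seq=0 & 0x3 = 0x0; word=0x00
[2+:5] prio=24 & 0x1f = 0x18; word=0x60
[7+:1] len=1 & 0x1 = 0x1; word=0xe0
word = 0xe0 → little-endian bytes:
  [0]=0xe0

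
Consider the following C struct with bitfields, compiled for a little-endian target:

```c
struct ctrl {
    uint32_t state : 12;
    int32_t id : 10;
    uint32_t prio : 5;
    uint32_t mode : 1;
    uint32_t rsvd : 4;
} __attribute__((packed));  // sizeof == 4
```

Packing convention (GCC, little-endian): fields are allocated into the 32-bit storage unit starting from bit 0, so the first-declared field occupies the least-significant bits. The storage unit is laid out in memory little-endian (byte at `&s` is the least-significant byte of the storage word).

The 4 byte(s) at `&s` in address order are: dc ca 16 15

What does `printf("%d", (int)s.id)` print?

364

[0]=0xdc [1]=0xca [2]=0x16 [3]=0x15 (little-endian) → word 0x1516cadc
state:12 @ bit 0 → (0x1516cadc>>0)&0xfff = 0xadc
id:10 @ bit 12 → (0x1516cadc>>12)&0x3ff = 0x16c  ←
prio:5 @ bit 22 → (0x1516cadc>>22)&0x1f = 0x14
mode:1 @ bit 27 → (0x1516cadc>>27)&0x1 = 0x0
rsvd:4 @ bit 28 → (0x1516cadc>>28)&0xf = 0x1
id signed 10b, MSB=0: value = 364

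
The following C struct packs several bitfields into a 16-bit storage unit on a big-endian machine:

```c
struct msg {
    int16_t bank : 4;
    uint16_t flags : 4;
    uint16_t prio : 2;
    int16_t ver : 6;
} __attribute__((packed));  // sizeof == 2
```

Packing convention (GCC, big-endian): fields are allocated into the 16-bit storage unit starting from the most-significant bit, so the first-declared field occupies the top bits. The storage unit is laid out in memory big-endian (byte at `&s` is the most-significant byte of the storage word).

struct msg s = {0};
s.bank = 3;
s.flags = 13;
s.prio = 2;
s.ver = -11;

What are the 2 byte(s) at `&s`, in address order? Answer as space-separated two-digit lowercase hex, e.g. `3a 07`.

3d b5

bank:4 = 3 → 0x3 << 12 → word 0x3000
flags:4 = 13 → 0xd << 8 → word 0x3d00
prio:2 = 2 → 0x2 << 6 → word 0x3d80
ver:6 = -11 → 0x35 << 0 → word 0x3db5
word = 0x3db5 → big-endian bytes:
  [0]=0x3d  [1]=0xb5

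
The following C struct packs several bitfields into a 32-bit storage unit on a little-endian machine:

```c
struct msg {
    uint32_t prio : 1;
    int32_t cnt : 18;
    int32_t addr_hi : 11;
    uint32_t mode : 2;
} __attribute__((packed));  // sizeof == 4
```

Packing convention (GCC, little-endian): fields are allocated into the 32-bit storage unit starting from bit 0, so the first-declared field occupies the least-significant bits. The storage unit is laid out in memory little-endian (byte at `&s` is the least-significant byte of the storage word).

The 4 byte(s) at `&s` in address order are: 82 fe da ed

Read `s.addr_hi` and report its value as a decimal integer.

[0]=0x82 [1]=0xfe [2]=0xda [3]=0xed (little-endian) → word 0xeddafe82
prio:1 @ bit 0 → (0xeddafe82>>0)&0x1 = 0x0
cnt:18 @ bit 1 → (0xeddafe82>>1)&0x3ffff = 0x17f41
addr_hi:11 @ bit 19 → (0xeddafe82>>19)&0x7ff = 0x5bb  ←
mode:2 @ bit 30 → (0xeddafe82>>30)&0x3 = 0x3
addr_hi signed 11b, MSB=1: 1467 - 2048 = -581

-581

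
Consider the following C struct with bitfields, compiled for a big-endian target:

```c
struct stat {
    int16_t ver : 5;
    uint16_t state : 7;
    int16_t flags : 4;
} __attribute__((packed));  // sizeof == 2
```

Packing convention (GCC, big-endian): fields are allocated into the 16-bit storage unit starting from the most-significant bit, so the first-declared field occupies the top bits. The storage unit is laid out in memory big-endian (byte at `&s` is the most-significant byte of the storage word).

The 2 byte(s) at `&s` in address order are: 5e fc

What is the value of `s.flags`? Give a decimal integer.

-4

[0]=0x5e [1]=0xfc (big-endian) → word 0x5efc
ver [11+:5] = (word>>11) & 0x1f = 11
state [4+:7] = (word>>4) & 0x7f = 111
flags [0+:4] = (word>>0) & 0xf = 12  ←
flags signed 4b, MSB=1: 12 - 16 = -4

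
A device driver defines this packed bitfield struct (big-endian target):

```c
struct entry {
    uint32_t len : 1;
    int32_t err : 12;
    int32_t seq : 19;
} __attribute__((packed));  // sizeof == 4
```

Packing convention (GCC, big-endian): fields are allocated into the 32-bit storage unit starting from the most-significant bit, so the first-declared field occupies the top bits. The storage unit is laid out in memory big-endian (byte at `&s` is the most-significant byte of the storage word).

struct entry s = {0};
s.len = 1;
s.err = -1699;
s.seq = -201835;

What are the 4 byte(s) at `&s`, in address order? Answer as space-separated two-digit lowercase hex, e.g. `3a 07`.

ca ec eb 95

len (1b) val=1 bits=0x1 at bit 31: 0x80000000
err (12b) val=-1699 bits=0x95d at bit 19: 0xcae80000
seq (19b) val=-201835 bits=0x4eb95 at bit 0: 0xcaeceb95
word = 0xcaeceb95 → big-endian bytes:
  [0]=0xca  [1]=0xec  [2]=0xeb  [3]=0x95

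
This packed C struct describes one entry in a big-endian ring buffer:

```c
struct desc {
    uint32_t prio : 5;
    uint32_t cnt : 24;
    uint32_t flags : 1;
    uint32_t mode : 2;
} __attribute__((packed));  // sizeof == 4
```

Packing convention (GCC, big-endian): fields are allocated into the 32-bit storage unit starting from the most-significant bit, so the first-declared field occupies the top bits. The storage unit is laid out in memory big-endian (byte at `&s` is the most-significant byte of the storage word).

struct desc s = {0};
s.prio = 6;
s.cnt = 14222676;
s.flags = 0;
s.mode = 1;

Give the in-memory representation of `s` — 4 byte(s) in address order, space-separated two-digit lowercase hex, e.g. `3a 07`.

prio:5 = 6 → 0x6 << 27 → word 0x30000000
cnt:24 = 14222676 → 0xd90554 << 3 → word 0x36c82aa0
flags:1 = 0 → 0x0 << 2 → word 0x36c82aa0
mode:2 = 1 → 0x1 << 0 → word 0x36c82aa1
word = 0x36c82aa1 → big-endian bytes:
  [0]=0x36  [1]=0xc8  [2]=0x2a  [3]=0xa1

36 c8 2a a1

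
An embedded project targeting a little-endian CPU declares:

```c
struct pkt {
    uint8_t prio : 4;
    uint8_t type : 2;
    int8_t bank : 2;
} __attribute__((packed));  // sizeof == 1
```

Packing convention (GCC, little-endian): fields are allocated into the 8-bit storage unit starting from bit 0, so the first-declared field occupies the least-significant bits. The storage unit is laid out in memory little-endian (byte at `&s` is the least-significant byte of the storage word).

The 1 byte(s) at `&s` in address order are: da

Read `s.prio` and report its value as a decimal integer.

[0]=0xda (little-endian) → word 0xda
prio [0+:4] = (word>>0) & 0xf = 10  ←
type [4+:2] = (word>>4) & 0x3 = 1
bank [6+:2] = (word>>6) & 0x3 = 3

10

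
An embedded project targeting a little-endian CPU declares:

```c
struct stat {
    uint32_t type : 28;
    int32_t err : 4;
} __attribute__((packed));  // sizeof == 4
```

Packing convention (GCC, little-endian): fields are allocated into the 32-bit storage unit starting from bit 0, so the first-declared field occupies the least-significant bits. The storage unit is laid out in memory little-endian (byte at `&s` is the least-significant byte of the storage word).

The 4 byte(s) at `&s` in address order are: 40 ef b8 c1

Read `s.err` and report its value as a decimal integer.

-4

[0]=0x40 [1]=0xef [2]=0xb8 [3]=0xc1 (little-endian) → word 0xc1b8ef40
type [0+:28] = (word>>0) & 0xfffffff = 28897088
err [28+:4] = (word>>28) & 0xf = 12  ←
err signed 4b, MSB=1: 12 - 16 = -4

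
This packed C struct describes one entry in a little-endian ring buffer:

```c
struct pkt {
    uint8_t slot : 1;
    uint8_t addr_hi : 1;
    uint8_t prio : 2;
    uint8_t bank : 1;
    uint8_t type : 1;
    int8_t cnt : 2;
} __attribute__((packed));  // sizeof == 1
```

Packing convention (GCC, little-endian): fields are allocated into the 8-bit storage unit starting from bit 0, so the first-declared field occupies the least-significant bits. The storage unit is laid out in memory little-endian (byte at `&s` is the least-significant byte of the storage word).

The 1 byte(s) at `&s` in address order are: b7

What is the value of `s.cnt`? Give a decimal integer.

-2

[0]=0xb7 (little-endian) → word 0xb7
slot:1 @ bit 0 → (0xb7>>0)&0x1 = 0x1
addr_hi:1 @ bit 1 → (0xb7>>1)&0x1 = 0x1
prio:2 @ bit 2 → (0xb7>>2)&0x3 = 0x1
bank:1 @ bit 4 → (0xb7>>4)&0x1 = 0x1
type:1 @ bit 5 → (0xb7>>5)&0x1 = 0x1
cnt:2 @ bit 6 → (0xb7>>6)&0x3 = 0x2  ←
cnt signed 2b, MSB=1: 2 - 4 = -2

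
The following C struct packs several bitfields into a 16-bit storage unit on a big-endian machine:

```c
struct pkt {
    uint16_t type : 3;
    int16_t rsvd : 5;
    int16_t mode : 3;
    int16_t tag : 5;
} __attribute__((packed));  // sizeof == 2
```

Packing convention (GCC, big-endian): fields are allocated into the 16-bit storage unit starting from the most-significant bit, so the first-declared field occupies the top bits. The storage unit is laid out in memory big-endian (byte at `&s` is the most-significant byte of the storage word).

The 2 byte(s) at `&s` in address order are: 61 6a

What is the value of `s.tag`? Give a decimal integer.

10

[0]=0x61 [1]=0x6a (big-endian) → word 0x616a
type [13+:3] = (word>>13) & 0x7 = 3
rsvd [8+:5] = (word>>8) & 0x1f = 1
mode [5+:3] = (word>>5) & 0x7 = 3
tag [0+:5] = (word>>0) & 0x1f = 10  ←
tag signed 5b, MSB=0: value = 10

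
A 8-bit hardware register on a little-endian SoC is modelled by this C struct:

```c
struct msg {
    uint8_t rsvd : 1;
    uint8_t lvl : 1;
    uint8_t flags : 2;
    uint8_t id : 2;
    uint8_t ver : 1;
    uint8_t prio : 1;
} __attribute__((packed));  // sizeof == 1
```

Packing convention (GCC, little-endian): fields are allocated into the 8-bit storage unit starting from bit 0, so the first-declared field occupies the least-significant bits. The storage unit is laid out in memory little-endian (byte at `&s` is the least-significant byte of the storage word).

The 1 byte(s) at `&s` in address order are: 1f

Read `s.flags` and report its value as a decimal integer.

3

[0]=0x1f (little-endian) → word 0x1f
rsvd [0+:1] = (word>>0) & 0x1 = 1
lvl [1+:1] = (word>>1) & 0x1 = 1
flags [2+:2] = (word>>2) & 0x3 = 3  ←
id [4+:2] = (word>>4) & 0x3 = 1
ver [6+:1] = (word>>6) & 0x1 = 0
prio [7+:1] = (word>>7) & 0x1 = 0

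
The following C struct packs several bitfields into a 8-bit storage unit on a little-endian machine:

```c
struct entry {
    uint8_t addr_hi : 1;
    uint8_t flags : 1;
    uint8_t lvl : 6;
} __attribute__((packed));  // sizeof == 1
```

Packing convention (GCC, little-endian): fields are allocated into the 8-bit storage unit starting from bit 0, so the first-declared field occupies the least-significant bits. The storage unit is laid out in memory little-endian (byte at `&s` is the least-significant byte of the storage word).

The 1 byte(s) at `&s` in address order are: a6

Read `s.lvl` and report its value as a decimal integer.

41

[0]=0xa6 (little-endian) → word 0xa6
addr_hi [0+:1] = (word>>0) & 0x1 = 0
flags [1+:1] = (word>>1) & 0x1 = 1
lvl [2+:6] = (word>>2) & 0x3f = 41  ←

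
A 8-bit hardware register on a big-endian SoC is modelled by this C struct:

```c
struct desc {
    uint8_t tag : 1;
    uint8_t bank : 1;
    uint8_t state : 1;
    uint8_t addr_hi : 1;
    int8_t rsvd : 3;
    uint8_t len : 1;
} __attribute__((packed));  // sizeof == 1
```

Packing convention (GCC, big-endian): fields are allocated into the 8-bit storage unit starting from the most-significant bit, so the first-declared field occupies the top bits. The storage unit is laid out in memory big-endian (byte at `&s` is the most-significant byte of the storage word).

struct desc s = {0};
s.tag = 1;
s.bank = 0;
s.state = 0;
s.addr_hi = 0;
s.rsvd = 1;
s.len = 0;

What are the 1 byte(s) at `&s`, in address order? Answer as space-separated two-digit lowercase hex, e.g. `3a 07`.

82

tag:1 = 1 → 0x1 << 7 → word 0x80
bank:1 = 0 → 0x0 << 6 → word 0x80
state:1 = 0 → 0x0 << 5 → word 0x80
addr_hi:1 = 0 → 0x0 << 4 → word 0x80
rsvd:3 = 1 → 0x1 << 1 → word 0x82
len:1 = 0 → 0x0 << 0 → word 0x82
word = 0x82 → big-endian bytes:
  [0]=0x82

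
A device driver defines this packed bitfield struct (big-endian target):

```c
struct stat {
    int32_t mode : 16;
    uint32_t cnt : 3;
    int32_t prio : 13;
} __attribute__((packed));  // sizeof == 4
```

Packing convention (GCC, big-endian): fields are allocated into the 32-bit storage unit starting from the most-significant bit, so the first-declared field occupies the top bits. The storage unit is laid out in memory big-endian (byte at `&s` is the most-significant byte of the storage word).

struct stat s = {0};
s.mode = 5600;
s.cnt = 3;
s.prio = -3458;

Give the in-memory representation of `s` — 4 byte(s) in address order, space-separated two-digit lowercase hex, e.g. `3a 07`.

15 e0 72 7e

mode (16b) val=5600 bits=0x15e0 at bit 16: 0x15e00000
cnt (3b) val=3 bits=0x3 at bit 13: 0x15e06000
prio (13b) val=-3458 bits=0x127e at bit 0: 0x15e0727e
word = 0x15e0727e → big-endian bytes:
  [0]=0x15  [1]=0xe0  [2]=0x72  [3]=0x7e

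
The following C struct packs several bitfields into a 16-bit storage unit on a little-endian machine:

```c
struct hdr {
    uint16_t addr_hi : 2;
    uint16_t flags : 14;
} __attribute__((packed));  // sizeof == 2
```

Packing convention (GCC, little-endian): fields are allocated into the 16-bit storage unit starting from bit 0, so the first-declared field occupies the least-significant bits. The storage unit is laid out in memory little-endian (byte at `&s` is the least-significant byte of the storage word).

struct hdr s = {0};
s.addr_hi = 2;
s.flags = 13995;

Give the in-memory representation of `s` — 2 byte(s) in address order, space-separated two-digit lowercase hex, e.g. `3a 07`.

ae da

addr_hi (2b) val=2 bits=0x2 at bit 0: 0x0002
flags (14b) val=13995 bits=0x36ab at bit 2: 0xdaae
word = 0xdaae → little-endian bytes:
  [0]=0xae  [1]=0xda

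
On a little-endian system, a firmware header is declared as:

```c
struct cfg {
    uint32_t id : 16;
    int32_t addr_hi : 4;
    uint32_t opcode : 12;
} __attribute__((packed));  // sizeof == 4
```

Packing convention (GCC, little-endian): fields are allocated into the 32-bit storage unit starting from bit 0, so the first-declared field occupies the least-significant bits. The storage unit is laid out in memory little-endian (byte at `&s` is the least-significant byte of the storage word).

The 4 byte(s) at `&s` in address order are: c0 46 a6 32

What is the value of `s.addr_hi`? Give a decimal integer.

[0]=0xc0 [1]=0x46 [2]=0xa6 [3]=0x32 (little-endian) → word 0x32a646c0
id [0+:16] = (word>>0) & 0xffff = 18112
addr_hi [16+:4] = (word>>16) & 0xf = 6  ←
opcode [20+:12] = (word>>20) & 0xfff = 810
addr_hi signed 4b, MSB=0: value = 6

6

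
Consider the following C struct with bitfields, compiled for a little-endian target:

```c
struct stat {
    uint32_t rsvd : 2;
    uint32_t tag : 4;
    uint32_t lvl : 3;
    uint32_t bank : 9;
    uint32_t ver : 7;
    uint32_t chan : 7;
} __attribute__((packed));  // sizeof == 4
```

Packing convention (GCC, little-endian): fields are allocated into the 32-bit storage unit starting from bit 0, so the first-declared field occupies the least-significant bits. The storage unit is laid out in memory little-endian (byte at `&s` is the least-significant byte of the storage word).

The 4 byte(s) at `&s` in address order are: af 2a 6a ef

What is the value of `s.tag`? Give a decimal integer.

[0]=0xaf [1]=0x2a [2]=0x6a [3]=0xef (little-endian) → word 0xef6a2aaf
rsvd:2 @ bit 0 → (0xef6a2aaf>>0)&0x3 = 0x3
tag:4 @ bit 2 → (0xef6a2aaf>>2)&0xf = 0xb  ←
lvl:3 @ bit 6 → (0xef6a2aaf>>6)&0x7 = 0x2
bank:9 @ bit 9 → (0xef6a2aaf>>9)&0x1ff = 0x115
ver:7 @ bit 18 → (0xef6a2aaf>>18)&0x7f = 0x5a
chan:7 @ bit 25 → (0xef6a2aaf>>25)&0x7f = 0x77

11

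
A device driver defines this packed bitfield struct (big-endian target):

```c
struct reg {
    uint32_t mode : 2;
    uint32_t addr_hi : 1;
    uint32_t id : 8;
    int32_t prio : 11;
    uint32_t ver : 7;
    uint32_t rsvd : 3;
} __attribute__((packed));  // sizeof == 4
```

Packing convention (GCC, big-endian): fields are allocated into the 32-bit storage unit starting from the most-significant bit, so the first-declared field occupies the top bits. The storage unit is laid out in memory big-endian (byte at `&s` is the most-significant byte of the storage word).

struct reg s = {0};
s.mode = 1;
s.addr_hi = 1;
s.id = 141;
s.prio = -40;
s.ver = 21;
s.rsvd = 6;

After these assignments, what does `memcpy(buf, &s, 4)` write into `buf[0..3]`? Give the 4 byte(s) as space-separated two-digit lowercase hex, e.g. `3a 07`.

[30+:2] mode=1 & 0x3 = 0x1; word=0x40000000
[29+:1] addr_hi=1 & 0x1 = 0x1; word=0x60000000
[21+:8] id=141 & 0xff = 0x8d; word=0x71a00000
[10+:11] prio=-40 & 0x7ff = 0x7d8; word=0x71bf6000
[3+:7] ver=21 & 0x7f = 0x15; word=0x71bf60a8
[0+:3] rsvd=6 & 0x7 = 0x6; word=0x71bf60ae
word = 0x71bf60ae → big-endian bytes:
  [0]=0x71  [1]=0xbf  [2]=0x60  [3]=0xae

71 bf 60 ae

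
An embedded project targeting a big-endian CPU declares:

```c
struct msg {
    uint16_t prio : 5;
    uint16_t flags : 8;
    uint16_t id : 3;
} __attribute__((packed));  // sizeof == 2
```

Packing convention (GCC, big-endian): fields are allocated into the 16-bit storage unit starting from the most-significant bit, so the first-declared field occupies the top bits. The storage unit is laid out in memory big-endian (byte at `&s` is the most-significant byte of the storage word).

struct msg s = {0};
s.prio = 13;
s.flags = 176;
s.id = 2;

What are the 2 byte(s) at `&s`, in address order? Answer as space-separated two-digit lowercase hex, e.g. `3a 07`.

prio (5b) val=13 bits=0xd at bit 11: 0x6800
flags (8b) val=176 bits=0xb0 at bit 3: 0x6d80
id (3b) val=2 bits=0x2 at bit 0: 0x6d82
word = 0x6d82 → big-endian bytes:
  [0]=0x6d  [1]=0x82

6d 82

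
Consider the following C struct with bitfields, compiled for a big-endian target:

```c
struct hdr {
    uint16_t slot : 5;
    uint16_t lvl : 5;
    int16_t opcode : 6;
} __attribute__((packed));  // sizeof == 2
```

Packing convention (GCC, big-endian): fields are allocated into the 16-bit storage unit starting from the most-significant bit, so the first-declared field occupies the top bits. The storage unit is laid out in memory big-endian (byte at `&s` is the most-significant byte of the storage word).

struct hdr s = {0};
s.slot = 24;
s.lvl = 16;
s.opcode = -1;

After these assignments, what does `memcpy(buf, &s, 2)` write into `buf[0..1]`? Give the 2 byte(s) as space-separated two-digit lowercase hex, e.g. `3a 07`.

slot (5b) val=24 bits=0x18 at bit 11: 0xc000
lvl (5b) val=16 bits=0x10 at bit 6: 0xc400
opcode (6b) val=-1 bits=0x3f at bit 0: 0xc43f
word = 0xc43f → big-endian bytes:
  [0]=0xc4  [1]=0x3f

c4 3f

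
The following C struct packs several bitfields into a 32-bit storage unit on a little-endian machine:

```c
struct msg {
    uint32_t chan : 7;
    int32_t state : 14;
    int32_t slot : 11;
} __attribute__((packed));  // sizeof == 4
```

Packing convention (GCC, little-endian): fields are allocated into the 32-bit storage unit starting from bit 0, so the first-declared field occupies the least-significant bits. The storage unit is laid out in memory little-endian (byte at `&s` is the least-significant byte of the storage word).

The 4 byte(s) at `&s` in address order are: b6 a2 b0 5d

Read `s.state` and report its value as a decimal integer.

[0]=0xb6 [1]=0xa2 [2]=0xb0 [3]=0x5d (little-endian) → word 0x5db0a2b6
chan:7 @ bit 0 → (0x5db0a2b6>>0)&0x7f = 0x36
state:14 @ bit 7 → (0x5db0a2b6>>7)&0x3fff = 0x2145  ←
slot:11 @ bit 21 → (0x5db0a2b6>>21)&0x7ff = 0x2ed
state signed 14b, MSB=1: 8517 - 16384 = -7867

-7867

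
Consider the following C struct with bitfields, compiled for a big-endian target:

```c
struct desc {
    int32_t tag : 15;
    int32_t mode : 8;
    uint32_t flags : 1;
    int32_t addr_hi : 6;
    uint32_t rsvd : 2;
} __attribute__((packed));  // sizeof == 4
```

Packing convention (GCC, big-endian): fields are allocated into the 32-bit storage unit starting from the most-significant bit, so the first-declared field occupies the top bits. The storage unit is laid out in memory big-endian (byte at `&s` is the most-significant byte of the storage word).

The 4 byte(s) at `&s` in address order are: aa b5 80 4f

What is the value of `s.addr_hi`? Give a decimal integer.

[0]=0xaa [1]=0xb5 [2]=0x80 [3]=0x4f (big-endian) → word 0xaab5804f
tag:15 @ bit 17 → (0xaab5804f>>17)&0x7fff = 0x555a
mode:8 @ bit 9 → (0xaab5804f>>9)&0xff = 0xc0
flags:1 @ bit 8 → (0xaab5804f>>8)&0x1 = 0x0
addr_hi:6 @ bit 2 → (0xaab5804f>>2)&0x3f = 0x13  ←
rsvd:2 @ bit 0 → (0xaab5804f>>0)&0x3 = 0x3
addr_hi signed 6b, MSB=0: value = 19

19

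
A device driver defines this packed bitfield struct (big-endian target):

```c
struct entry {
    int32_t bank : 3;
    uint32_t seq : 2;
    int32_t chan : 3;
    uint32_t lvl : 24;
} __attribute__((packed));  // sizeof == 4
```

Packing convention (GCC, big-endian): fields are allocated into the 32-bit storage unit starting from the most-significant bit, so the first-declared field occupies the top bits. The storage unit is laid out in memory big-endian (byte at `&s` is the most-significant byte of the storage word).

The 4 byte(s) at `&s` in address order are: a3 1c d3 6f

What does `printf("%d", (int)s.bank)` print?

[0]=0xa3 [1]=0x1c [2]=0xd3 [3]=0x6f (big-endian) → word 0xa31cd36f
bank:3 @ bit 29 → (0xa31cd36f>>29)&0x7 = 0x5  ←
seq:2 @ bit 27 → (0xa31cd36f>>27)&0x3 = 0x0
chan:3 @ bit 24 → (0xa31cd36f>>24)&0x7 = 0x3
lvl:24 @ bit 0 → (0xa31cd36f>>0)&0xffffff = 0x1cd36f
bank signed 3b, MSB=1: 5 - 8 = -3

-3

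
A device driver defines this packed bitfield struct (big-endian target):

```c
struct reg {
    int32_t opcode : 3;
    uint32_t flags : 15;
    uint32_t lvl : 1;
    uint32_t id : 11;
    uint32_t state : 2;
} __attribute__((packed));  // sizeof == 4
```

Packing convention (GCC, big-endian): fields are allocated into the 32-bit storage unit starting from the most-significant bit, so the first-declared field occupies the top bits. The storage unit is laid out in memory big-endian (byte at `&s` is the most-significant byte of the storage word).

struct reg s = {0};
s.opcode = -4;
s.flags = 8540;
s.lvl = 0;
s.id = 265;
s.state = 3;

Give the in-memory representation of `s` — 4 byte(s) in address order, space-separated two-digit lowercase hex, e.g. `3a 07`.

opcode:3 = -4 → 0x4 << 29 → word 0x80000000
flags:15 = 8540 → 0x215c << 14 → word 0x88570000
lvl:1 = 0 → 0x0 << 13 → word 0x88570000
id:11 = 265 → 0x109 << 2 → word 0x88570424
state:2 = 3 → 0x3 << 0 → word 0x88570427
word = 0x88570427 → big-endian bytes:
  [0]=0x88  [1]=0x57  [2]=0x04  [3]=0x27

88 57 04 27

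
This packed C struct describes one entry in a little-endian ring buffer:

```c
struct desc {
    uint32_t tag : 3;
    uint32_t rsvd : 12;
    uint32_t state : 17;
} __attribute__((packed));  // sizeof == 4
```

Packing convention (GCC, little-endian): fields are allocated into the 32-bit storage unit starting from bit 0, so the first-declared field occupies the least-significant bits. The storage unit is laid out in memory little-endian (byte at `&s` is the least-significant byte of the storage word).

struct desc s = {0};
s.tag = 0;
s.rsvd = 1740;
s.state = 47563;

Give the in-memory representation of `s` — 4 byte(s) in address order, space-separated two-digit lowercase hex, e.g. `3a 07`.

60 b6 e5 5c

tag:3 = 0 → 0x0 << 0 → word 0x00000000
rsvd:12 = 1740 → 0x6cc << 3 → word 0x00003660
state:17 = 47563 → 0xb9cb << 15 → word 0x5ce5b660
word = 0x5ce5b660 → little-endian bytes:
  [0]=0x60  [1]=0xb6  [2]=0xe5  [3]=0x5c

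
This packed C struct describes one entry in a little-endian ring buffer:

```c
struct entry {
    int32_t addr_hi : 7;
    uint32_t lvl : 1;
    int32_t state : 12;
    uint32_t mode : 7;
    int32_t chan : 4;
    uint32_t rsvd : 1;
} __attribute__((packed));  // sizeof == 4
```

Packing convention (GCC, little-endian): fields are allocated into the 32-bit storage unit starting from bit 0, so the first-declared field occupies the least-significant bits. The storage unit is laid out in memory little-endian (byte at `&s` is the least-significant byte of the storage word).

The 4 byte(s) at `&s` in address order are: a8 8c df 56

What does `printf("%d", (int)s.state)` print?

-116

[0]=0xa8 [1]=0x8c [2]=0xdf [3]=0x56 (little-endian) → word 0x56df8ca8
addr_hi [0+:7] = (word>>0) & 0x7f = 40
lvl [7+:1] = (word>>7) & 0x1 = 1
state [8+:12] = (word>>8) & 0xfff = 3980  ←
mode [20+:7] = (word>>20) & 0x7f = 109
chan [27+:4] = (word>>27) & 0xf = 10
rsvd [31+:1] = (word>>31) & 0x1 = 0
state signed 12b, MSB=1: 3980 - 4096 = -116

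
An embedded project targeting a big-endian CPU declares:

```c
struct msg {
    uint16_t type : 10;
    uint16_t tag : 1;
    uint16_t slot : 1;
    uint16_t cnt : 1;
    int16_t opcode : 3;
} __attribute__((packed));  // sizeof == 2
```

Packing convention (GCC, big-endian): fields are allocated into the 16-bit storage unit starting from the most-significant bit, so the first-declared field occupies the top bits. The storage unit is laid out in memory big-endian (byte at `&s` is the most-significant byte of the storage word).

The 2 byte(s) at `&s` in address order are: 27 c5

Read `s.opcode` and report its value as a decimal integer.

[0]=0x27 [1]=0xc5 (big-endian) → word 0x27c5
type [6+:10] = (word>>6) & 0x3ff = 159
tag [5+:1] = (word>>5) & 0x1 = 0
slot [4+:1] = (word>>4) & 0x1 = 0
cnt [3+:1] = (word>>3) & 0x1 = 0
opcode [0+:3] = (word>>0) & 0x7 = 5  ←
opcode signed 3b, MSB=1: 5 - 8 = -3

-3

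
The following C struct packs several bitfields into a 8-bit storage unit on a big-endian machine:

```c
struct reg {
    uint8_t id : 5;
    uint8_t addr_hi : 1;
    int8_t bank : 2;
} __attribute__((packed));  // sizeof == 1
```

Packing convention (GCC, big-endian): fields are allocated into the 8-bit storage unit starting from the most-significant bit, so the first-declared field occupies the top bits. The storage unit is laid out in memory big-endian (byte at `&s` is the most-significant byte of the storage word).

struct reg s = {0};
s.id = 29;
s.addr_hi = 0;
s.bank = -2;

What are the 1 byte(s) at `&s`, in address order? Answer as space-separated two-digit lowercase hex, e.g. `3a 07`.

ea

[3+:5] id=29 & 0x1f = 0x1d; word=0xe8
[2+:1] addr_hi=0 & 0x1 = 0x0; word=0xe8
[0+:2] bank=-2 & 0x3 = 0x2; word=0xea
word = 0xea → big-endian bytes:
  [0]=0xea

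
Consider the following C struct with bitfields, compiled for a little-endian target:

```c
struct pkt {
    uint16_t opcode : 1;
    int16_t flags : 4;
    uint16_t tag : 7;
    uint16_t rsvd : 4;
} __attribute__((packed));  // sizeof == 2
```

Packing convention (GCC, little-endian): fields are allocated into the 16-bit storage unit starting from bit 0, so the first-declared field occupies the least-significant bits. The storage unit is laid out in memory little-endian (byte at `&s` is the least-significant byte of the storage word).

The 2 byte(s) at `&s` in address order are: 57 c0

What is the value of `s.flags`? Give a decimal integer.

-5

[0]=0x57 [1]=0xc0 (little-endian) → word 0xc057
opcode:1 @ bit 0 → (0xc057>>0)&0x1 = 0x1
flags:4 @ bit 1 → (0xc057>>1)&0xf = 0xb  ←
tag:7 @ bit 5 → (0xc057>>5)&0x7f = 0x2
rsvd:4 @ bit 12 → (0xc057>>12)&0xf = 0xc
flags signed 4b, MSB=1: 11 - 16 = -5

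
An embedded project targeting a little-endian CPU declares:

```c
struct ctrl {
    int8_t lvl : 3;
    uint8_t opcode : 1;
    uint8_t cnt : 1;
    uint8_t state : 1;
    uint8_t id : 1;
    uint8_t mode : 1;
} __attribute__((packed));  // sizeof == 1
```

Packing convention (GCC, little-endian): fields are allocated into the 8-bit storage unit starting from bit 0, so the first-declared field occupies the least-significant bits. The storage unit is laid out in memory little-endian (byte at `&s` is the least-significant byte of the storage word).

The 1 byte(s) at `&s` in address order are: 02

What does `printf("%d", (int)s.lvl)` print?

[0]=0x02 (little-endian) → word 0x02
lvl [0+:3] = (word>>0) & 0x7 = 2  ←
opcode [3+:1] = (word>>3) & 0x1 = 0
cnt [4+:1] = (word>>4) & 0x1 = 0
state [5+:1] = (word>>5) & 0x1 = 0
id [6+:1] = (word>>6) & 0x1 = 0
mode [7+:1] = (word>>7) & 0x1 = 0
lvl signed 3b, MSB=0: value = 2

2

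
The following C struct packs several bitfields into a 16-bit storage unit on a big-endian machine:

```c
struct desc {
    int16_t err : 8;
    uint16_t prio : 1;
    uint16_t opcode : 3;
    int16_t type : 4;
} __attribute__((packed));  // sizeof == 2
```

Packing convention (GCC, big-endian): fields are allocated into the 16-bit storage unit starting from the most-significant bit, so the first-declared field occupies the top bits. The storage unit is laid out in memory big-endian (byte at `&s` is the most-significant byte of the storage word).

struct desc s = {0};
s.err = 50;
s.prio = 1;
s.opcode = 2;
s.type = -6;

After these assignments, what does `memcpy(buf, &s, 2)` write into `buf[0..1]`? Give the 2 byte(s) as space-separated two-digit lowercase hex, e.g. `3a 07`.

32 aa

err:8 = 50 → 0x32 << 8 → word 0x3200
prio:1 = 1 → 0x1 << 7 → word 0x3280
opcode:3 = 2 → 0x2 << 4 → word 0x32a0
type:4 = -6 → 0xa << 0 → word 0x32aa
word = 0x32aa → big-endian bytes:
  [0]=0x32  [1]=0xaa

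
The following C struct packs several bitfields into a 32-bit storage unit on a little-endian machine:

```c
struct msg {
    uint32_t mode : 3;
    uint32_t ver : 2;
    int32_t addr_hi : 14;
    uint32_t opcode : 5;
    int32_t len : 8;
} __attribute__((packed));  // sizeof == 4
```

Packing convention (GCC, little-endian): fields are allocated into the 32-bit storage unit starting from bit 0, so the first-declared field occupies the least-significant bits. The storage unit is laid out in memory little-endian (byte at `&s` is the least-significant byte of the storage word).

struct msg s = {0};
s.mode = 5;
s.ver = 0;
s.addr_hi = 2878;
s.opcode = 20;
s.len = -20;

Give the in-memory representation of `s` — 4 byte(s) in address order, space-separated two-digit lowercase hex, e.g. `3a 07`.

c5 67 a1 ec

mode (3b) val=5 bits=0x5 at bit 0: 0x00000005
ver (2b) val=0 bits=0x0 at bit 3: 0x00000005
addr_hi (14b) val=2878 bits=0xb3e at bit 5: 0x000167c5
opcode (5b) val=20 bits=0x14 at bit 19: 0x00a167c5
len (8b) val=-20 bits=0xec at bit 24: 0xeca167c5
word = 0xeca167c5 → little-endian bytes:
  [0]=0xc5  [1]=0x67  [2]=0xa1  [3]=0xec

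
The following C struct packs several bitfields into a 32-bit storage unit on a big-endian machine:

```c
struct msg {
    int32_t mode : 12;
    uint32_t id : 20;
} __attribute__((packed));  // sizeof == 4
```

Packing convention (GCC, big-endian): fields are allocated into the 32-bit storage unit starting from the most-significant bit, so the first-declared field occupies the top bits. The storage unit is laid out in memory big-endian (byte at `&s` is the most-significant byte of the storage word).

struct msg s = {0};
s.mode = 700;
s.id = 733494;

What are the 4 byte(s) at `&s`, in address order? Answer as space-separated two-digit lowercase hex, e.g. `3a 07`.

2b cb 31 36

mode:12 = 700 → 0x2bc << 20 → word 0x2bc00000
id:20 = 733494 → 0xb3136 << 0 → word 0x2bcb3136
word = 0x2bcb3136 → big-endian bytes:
  [0]=0x2b  [1]=0xcb  [2]=0x31  [3]=0x36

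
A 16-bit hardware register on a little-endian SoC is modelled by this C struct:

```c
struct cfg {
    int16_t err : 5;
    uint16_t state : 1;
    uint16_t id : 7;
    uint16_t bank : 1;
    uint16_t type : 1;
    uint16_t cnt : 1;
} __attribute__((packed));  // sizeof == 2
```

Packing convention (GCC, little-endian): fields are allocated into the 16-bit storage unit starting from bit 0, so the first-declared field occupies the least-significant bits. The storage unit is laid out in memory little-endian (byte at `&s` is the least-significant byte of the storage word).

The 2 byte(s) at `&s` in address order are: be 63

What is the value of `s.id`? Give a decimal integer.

14

[0]=0xbe [1]=0x63 (little-endian) → word 0x63be
err:5 @ bit 0 → (0x63be>>0)&0x1f = 0x1e
state:1 @ bit 5 → (0x63be>>5)&0x1 = 0x1
id:7 @ bit 6 → (0x63be>>6)&0x7f = 0xe  ←
bank:1 @ bit 13 → (0x63be>>13)&0x1 = 0x1
type:1 @ bit 14 → (0x63be>>14)&0x1 = 0x1
cnt:1 @ bit 15 → (0x63be>>15)&0x1 = 0x0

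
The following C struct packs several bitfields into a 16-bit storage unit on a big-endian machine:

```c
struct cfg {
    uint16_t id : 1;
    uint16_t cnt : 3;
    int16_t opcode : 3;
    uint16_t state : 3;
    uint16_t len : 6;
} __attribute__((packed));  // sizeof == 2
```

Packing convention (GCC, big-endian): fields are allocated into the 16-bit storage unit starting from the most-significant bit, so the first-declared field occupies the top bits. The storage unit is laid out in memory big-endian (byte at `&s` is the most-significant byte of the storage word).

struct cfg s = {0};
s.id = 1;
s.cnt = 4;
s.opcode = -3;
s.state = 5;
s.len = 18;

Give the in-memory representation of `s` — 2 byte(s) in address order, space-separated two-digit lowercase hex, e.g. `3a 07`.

cb 52

[15+:1] id=1 & 0x1 = 0x1; word=0x8000
[12+:3] cnt=4 & 0x7 = 0x4; word=0xc000
[9+:3] opcode=-3 & 0x7 = 0x5; word=0xca00
[6+:3] state=5 & 0x7 = 0x5; word=0xcb40
[0+:6] len=18 & 0x3f = 0x12; word=0xcb52
word = 0xcb52 → big-endian bytes:
  [0]=0xcb  [1]=0x52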